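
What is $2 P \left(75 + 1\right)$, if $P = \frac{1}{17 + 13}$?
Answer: $\frac{76}{15} \approx 5.0667$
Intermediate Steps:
$P = \frac{1}{30} \approx 0.033333$
$2 P \left(75 + 1\right) = 2 \cdot \frac{1}{30} \left(75 + 1\right) = \frac{1}{15} \cdot 76 = \frac{76}{15}$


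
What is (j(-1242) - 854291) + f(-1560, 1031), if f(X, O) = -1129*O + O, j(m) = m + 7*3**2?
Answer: -2018438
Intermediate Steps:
j(m) = 63 + m (j(m) = m + 7*9 = m + 63 = 63 + m)
f(X, O) = -1128*O
(j(-1242) - 854291) + f(-1560, 1031) = ((63 - 1242) - 854291) - 1128*1031 = (-1179 - 854291) - 1162968 = -855470 - 1162968 = -2018438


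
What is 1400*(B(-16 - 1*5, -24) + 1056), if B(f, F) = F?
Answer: 1444800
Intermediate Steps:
1400*(B(-16 - 1*5, -24) + 1056) = 1400*(-24 + 1056) = 1400*1032 = 1444800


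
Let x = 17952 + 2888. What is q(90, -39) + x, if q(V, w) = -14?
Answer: 20826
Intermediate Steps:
x = 20840
q(90, -39) + x = -14 + 20840 = 20826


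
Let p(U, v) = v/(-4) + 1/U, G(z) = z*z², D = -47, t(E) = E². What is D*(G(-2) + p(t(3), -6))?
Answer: 5405/18 ≈ 300.28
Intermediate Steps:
G(z) = z³
p(U, v) = 1/U - v/4 (p(U, v) = v*(-¼) + 1/U = -v/4 + 1/U = 1/U - v/4)
D*(G(-2) + p(t(3), -6)) = -47*((-2)³ + (1/(3²) - ¼*(-6))) = -47*(-8 + (1/9 + 3/2)) = -47*(-8 + (⅑ + 3/2)) = -47*(-8 + 29/18) = -47*(-115/18) = 5405/18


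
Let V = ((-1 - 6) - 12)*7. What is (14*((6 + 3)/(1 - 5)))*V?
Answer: 8379/2 ≈ 4189.5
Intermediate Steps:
V = -133 (V = (-7 - 12)*7 = -19*7 = -133)
(14*((6 + 3)/(1 - 5)))*V = (14*((6 + 3)/(1 - 5)))*(-133) = (14*(9/(-4)))*(-133) = (14*(9*(-1/4)))*(-133) = (14*(-9/4))*(-133) = -63/2*(-133) = 8379/2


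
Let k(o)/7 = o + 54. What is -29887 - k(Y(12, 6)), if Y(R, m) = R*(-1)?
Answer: -30181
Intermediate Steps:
Y(R, m) = -R
k(o) = 378 + 7*o (k(o) = 7*(o + 54) = 7*(54 + o) = 378 + 7*o)
-29887 - k(Y(12, 6)) = -29887 - (378 + 7*(-1*12)) = -29887 - (378 + 7*(-12)) = -29887 - (378 - 84) = -29887 - 1*294 = -29887 - 294 = -30181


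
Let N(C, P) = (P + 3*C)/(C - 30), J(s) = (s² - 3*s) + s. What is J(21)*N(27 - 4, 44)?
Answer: -6441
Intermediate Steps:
J(s) = s² - 2*s
N(C, P) = (P + 3*C)/(-30 + C)
J(21)*N(27 - 4, 44) = (21*(-2 + 21))*((44 + 3*(27 - 4))/(-30 + (27 - 4))) = (21*19)*((44 + 3*23)/(-30 + 23)) = 399*((44 + 69)/(-7)) = 399*(-⅐*113) = 399*(-113/7) = -6441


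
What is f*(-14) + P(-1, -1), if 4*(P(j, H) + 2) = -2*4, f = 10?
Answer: -144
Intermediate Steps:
P(j, H) = -4 (P(j, H) = -2 + (-2*4)/4 = -2 + (¼)*(-8) = -2 - 2 = -4)
f*(-14) + P(-1, -1) = 10*(-14) - 4 = -140 - 4 = -144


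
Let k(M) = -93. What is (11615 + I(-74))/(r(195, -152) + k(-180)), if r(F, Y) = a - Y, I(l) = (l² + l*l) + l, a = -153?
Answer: -22493/94 ≈ -239.29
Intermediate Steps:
I(l) = l + 2*l² (I(l) = (l² + l²) + l = 2*l² + l = l + 2*l²)
r(F, Y) = -153 - Y
(11615 + I(-74))/(r(195, -152) + k(-180)) = (11615 - 74*(1 + 2*(-74)))/((-153 - 1*(-152)) - 93) = (11615 - 74*(1 - 148))/((-153 + 152) - 93) = (11615 - 74*(-147))/(-1 - 93) = (11615 + 10878)/(-94) = 22493*(-1/94) = -22493/94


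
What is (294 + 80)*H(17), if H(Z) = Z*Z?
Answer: 108086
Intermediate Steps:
H(Z) = Z²
(294 + 80)*H(17) = (294 + 80)*17² = 374*289 = 108086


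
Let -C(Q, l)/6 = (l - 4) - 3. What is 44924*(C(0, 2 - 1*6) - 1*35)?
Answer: 1392644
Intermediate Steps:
C(Q, l) = 42 - 6*l (C(Q, l) = -6*((l - 4) - 3) = -6*((-4 + l) - 3) = -6*(-7 + l) = 42 - 6*l)
44924*(C(0, 2 - 1*6) - 1*35) = 44924*((42 - 6*(2 - 1*6)) - 1*35) = 44924*((42 - 6*(2 - 6)) - 35) = 44924*((42 - 6*(-4)) - 35) = 44924*((42 + 24) - 35) = 44924*(66 - 35) = 44924*31 = 1392644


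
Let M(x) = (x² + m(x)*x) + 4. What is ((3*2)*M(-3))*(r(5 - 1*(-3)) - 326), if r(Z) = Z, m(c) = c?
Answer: -41976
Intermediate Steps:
M(x) = 4 + 2*x² (M(x) = (x² + x*x) + 4 = (x² + x²) + 4 = 2*x² + 4 = 4 + 2*x²)
((3*2)*M(-3))*(r(5 - 1*(-3)) - 326) = ((3*2)*(4 + 2*(-3)²))*((5 - 1*(-3)) - 326) = (6*(4 + 2*9))*((5 + 3) - 326) = (6*(4 + 18))*(8 - 326) = (6*22)*(-318) = 132*(-318) = -41976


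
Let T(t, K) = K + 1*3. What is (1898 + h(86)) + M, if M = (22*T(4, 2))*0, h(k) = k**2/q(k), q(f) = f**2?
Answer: 1899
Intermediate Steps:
h(k) = 1 (h(k) = k**2/(k**2) = k**2/k**2 = 1)
T(t, K) = 3 + K (T(t, K) = K + 3 = 3 + K)
M = 0 (M = (22*(3 + 2))*0 = (22*5)*0 = 110*0 = 0)
(1898 + h(86)) + M = (1898 + 1) + 0 = 1899 + 0 = 1899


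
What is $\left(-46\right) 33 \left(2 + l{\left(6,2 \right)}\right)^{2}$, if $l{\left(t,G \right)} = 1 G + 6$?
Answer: $-151800$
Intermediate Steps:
$l{\left(t,G \right)} = 6 + G$ ($l{\left(t,G \right)} = G + 6 = 6 + G$)
$\left(-46\right) 33 \left(2 + l{\left(6,2 \right)}\right)^{2} = \left(-46\right) 33 \left(2 + \left(6 + 2\right)\right)^{2} = - 1518 \left(2 + 8\right)^{2} = - 1518 \cdot 10^{2} = \left(-1518\right) 100 = -151800$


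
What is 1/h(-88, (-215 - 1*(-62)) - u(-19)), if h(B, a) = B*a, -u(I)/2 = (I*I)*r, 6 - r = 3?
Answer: -1/177144 ≈ -5.6451e-6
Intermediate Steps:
r = 3 (r = 6 - 1*3 = 6 - 3 = 3)
u(I) = -6*I**2 (u(I) = -2*I*I*3 = -2*I**2*3 = -6*I**2)
1/h(-88, (-215 - 1*(-62)) - u(-19)) = 1/(-88*((-215 - 1*(-62)) - (-6)*(-19)**2)) = 1/(-88*((-215 + 62) - (-6)*361)) = 1/(-88*(-153 - 1*(-2166))) = 1/(-88*(-153 + 2166)) = 1/(-88*2013) = 1/(-177144) = -1/177144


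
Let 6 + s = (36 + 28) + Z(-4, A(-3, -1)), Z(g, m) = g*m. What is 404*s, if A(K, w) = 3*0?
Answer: 23432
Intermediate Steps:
A(K, w) = 0
s = 58 (s = -6 + ((36 + 28) - 4*0) = -6 + (64 + 0) = -6 + 64 = 58)
404*s = 404*58 = 23432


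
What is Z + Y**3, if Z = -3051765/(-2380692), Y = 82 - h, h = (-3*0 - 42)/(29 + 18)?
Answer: 46928835733578569/82390195172 ≈ 5.6959e+5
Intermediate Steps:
h = -42/47 (h = (0 - 42)/47 = -42*1/47 = -42/47 ≈ -0.89362)
Y = 3896/47 (Y = 82 - 1*(-42/47) = 82 + 42/47 = 3896/47 ≈ 82.894)
Z = 1017255/793564 (Z = -3051765*(-1/2380692) = 1017255/793564 ≈ 1.2819)
Z + Y**3 = 1017255/793564 + (3896/47)**3 = 1017255/793564 + 59136667136/103823 = 46928835733578569/82390195172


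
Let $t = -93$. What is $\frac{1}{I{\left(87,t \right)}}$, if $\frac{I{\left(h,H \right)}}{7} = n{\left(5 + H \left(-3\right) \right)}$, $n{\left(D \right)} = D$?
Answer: $\frac{1}{1988} \approx 0.00050302$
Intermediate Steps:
$I{\left(h,H \right)} = 35 - 21 H$ ($I{\left(h,H \right)} = 7 \left(5 + H \left(-3\right)\right) = 7 \left(5 - 3 H\right) = 35 - 21 H$)
$\frac{1}{I{\left(87,t \right)}} = \frac{1}{35 - -1953} = \frac{1}{35 + 1953} = \frac{1}{1988}$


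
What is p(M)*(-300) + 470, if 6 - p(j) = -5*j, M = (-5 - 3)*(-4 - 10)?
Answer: -169330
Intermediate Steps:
M = 112 (M = -8*(-14) = 112)
p(j) = 6 + 5*j (p(j) = 6 - (-5)*j = 6 + 5*j)
p(M)*(-300) + 470 = (6 + 5*112)*(-300) + 470 = (6 + 560)*(-300) + 470 = 566*(-300) + 470 = -169800 + 470 = -169330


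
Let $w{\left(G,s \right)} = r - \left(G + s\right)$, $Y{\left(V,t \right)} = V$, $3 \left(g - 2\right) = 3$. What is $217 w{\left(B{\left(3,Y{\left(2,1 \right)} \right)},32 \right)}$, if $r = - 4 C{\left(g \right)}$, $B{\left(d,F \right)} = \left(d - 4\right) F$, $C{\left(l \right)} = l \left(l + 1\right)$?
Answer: $-16926$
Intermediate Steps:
$g = 3$ ($g = 2 + \frac{1}{3} \cdot 3 = 2 + 1 = 3$)
$C{\left(l \right)} = l \left(1 + l\right)$
$B{\left(d,F \right)} = F \left(-4 + d\right)$ ($B{\left(d,F \right)} = \left(-4 + d\right) F = F \left(-4 + d\right)$)
$r = -48$ ($r = - 4 \cdot 3 \left(1 + 3\right) = - 4 \cdot 3 \cdot 4 = \left(-4\right) 12 = -48$)
$w{\left(G,s \right)} = -48 - G - s$ ($w{\left(G,s \right)} = -48 - \left(G + s\right) = -48 - G - s$)
$217 w{\left(B{\left(3,Y{\left(2,1 \right)} \right)},32 \right)} = 217 \left(-48 - 2 \left(-4 + 3\right) - 32\right) = 217 \left(-48 - 2 \left(-1\right) - 32\right) = 217 \left(-48 - -2 - 32\right) = 217 \left(-48 + 2 - 32\right) = 217 \left(-78\right) = -16926$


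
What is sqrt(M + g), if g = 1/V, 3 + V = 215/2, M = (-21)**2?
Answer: sqrt(19263739)/209 ≈ 21.000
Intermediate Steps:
M = 441
V = 209/2 (V = -3 + 215/2 = 209/2 ≈ 104.50)
g = 2/209 (g = 1/(209/2) = 2/209 ≈ 0.0095694)
sqrt(M + g) = sqrt(441 + 2/209) = sqrt(92171/209) = sqrt(19263739)/209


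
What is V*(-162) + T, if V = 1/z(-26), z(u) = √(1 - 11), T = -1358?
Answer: -1358 + 81*I*√10/5 ≈ -1358.0 + 51.229*I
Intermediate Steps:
z(u) = I*√10 (z(u) = √(-10) = I*√10)
V = -I*√10/10 (V = 1/(I*√10) = -I*√10/10 ≈ -0.31623*I)
V*(-162) + T = -I*√10/10*(-162) - 1358 = 81*I*√10/5 - 1358 = -1358 + 81*I*√10/5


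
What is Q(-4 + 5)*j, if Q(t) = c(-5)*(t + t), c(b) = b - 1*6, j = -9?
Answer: 198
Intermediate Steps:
c(b) = -6 + b (c(b) = b - 6 = -6 + b)
Q(t) = -22*t (Q(t) = (-6 - 5)*(t + t) = -22*t)
Q(-4 + 5)*j = -22*(-4 + 5)*(-9) = -22*1*(-9) = -22*(-9) = 198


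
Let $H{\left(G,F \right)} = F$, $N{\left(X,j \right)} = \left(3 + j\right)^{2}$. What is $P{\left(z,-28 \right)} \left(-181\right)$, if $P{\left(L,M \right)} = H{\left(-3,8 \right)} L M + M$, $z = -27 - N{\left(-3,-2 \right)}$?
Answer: $-1130164$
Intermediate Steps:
$z = -28$ ($z = -27 - \left(3 - 2\right)^{2} = -27 - 1^{2} = -27 - 1 = -28$)
$P{\left(L,M \right)} = M + 8 L M$ ($P{\left(L,M \right)} = 8 L M + M = M + 8 L M$)
$P{\left(z,-28 \right)} \left(-181\right) = - 28 \left(1 + 8 \left(-28\right)\right) \left(-181\right) = - 28 \left(1 - 224\right) \left(-181\right) = \left(-28\right) \left(-223\right) \left(-181\right) = 6244 \left(-181\right) = -1130164$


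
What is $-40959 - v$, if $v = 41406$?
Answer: $-82365$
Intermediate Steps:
$-40959 - v = -40959 - 41406 = -82365$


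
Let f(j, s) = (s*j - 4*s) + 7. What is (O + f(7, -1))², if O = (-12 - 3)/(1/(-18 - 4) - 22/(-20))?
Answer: 351649/3364 ≈ 104.53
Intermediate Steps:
f(j, s) = 7 - 4*s + j*s (f(j, s) = (j*s - 4*s) + 7 = (-4*s + j*s) + 7 = 7 - 4*s + j*s)
O = -825/58 (O = -15/(1/(-22) - 22*(-1/20)) = -15/(-1/22 + 11/10) = -15/58/55 = -15*55/58 = -825/58 ≈ -14.224)
(O + f(7, -1))² = (-825/58 + (7 - 4*(-1) + 7*(-1)))² = (-825/58 + (7 + 4 - 7))² = (-825/58 + 4)² = (-593/58)² = 351649/3364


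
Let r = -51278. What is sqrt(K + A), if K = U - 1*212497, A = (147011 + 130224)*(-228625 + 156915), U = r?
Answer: 25*I*sqrt(31809257) ≈ 1.41e+5*I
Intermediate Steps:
U = -51278
A = -19880521850 (A = 277235*(-71710) = -19880521850)
K = -263775 (K = -51278 - 1*212497 = -51278 - 212497 = -263775)
sqrt(K + A) = sqrt(-263775 - 19880521850) = sqrt(-19880785625) = 25*I*sqrt(31809257)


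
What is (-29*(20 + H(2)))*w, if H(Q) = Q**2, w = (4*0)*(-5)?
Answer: 0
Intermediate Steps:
w = 0 (w = 0*(-5) = 0)
(-29*(20 + H(2)))*w = -29*(20 + 2**2)*0 = -29*(20 + 4)*0 = -29*24*0 = -696*0 = 0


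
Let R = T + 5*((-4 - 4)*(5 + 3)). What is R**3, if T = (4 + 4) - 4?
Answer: -31554496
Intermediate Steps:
T = 4 (T = 8 - 4 = 4)
R = -316 (R = 4 + 5*((-4 - 4)*(5 + 3)) = 4 + 5*(-8*8) = 4 + 5*(-64) = 4 - 320 = -316)
R**3 = (-316)**3 = -31554496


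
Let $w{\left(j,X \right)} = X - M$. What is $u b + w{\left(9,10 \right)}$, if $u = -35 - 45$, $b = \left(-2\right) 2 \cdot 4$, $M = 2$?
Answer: $1288$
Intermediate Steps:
$w{\left(j,X \right)} = -2 + X$ ($w{\left(j,X \right)} = X - 2 = -2 + X$)
$b = -16$ ($b = \left(-4\right) 4 = -16$)
$u = -80$
$u b + w{\left(9,10 \right)} = \left(-80\right) \left(-16\right) + \left(-2 + 10\right) = 1280 + 8 = 1288$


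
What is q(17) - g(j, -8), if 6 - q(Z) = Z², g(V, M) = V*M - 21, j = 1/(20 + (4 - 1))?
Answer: -6018/23 ≈ -261.65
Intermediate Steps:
j = 1/23 (j = 1/(20 + 3) = 1/23 ≈ 0.043478)
g(V, M) = -21 + M*V (g(V, M) = M*V - 21 = -21 + M*V)
q(Z) = 6 - Z²
q(17) - g(j, -8) = (6 - 1*17²) - (-21 - 8*1/23) = (6 - 1*289) - (-21 - 8/23) = (6 - 289) - 1*(-491/23) = -283 + 491/23 = -6018/23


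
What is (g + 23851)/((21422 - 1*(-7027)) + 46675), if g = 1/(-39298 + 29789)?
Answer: 113399579/357177058 ≈ 0.31749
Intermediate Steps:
g = -1/9509 (g = 1/(-9509) = -1/9509 ≈ -0.00010516)
(g + 23851)/((21422 - 1*(-7027)) + 46675) = (-1/9509 + 23851)/((21422 - 1*(-7027)) + 46675) = 226799158/(9509*((21422 + 7027) + 46675)) = 226799158/(9509*(28449 + 46675)) = (226799158/9509)/75124 = (226799158/9509)*(1/75124) = 113399579/357177058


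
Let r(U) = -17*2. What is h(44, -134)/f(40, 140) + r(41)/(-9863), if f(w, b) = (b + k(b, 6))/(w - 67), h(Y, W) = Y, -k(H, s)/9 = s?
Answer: -5857160/424109 ≈ -13.811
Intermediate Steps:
k(H, s) = -9*s
r(U) = -34
f(w, b) = (-54 + b)/(-67 + w) (f(w, b) = (b - 9*6)/(w - 67) = (b - 54)/(-67 + w) = (-54 + b)/(-67 + w))
h(44, -134)/f(40, 140) + r(41)/(-9863) = 44/(((-54 + 140)/(-67 + 40))) - 34/(-9863) = 44/((86/(-27))) - 34*(-1/9863) = 44/((-1/27*86)) + 34/9863 = 44/(-86/27) + 34/9863 = 44*(-27/86) + 34/9863 = -594/43 + 34/9863 = -5857160/424109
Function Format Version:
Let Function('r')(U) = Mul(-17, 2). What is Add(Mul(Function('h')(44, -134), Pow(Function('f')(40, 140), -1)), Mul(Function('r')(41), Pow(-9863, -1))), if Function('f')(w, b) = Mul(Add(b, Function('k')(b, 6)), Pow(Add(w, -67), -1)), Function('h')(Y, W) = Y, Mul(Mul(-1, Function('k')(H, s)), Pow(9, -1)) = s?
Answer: Rational(-5857160, 424109) ≈ -13.811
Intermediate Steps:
Function('k')(H, s) = Mul(-9, s)
Function('r')(U) = -34
Function('f')(w, b) = Mul(Pow(Add(-67, w), -1), Add(-54, b)) (Function('f')(w, b) = Mul(Add(b, Mul(-9, 6)), Pow(Add(w, -67), -1)) = Mul(Add(b, -54), Pow(Add(-67, w), -1)) = Mul(Add(-54, b), Pow(Add(-67, w), -1)) = Mul(Pow(Add(-67, w), -1), Add(-54, b)))
Add(Mul(Function('h')(44, -134), Pow(Function('f')(40, 140), -1)), Mul(Function('r')(41), Pow(-9863, -1))) = Add(Mul(44, Pow(Mul(Pow(Add(-67, 40), -1), Add(-54, 140)), -1)), Mul(-34, Pow(-9863, -1))) = Add(Mul(44, Pow(Mul(Pow(-27, -1), 86), -1)), Mul(-34, Rational(-1, 9863))) = Add(Mul(44, Pow(Mul(Rational(-1, 27), 86), -1)), Rational(34, 9863)) = Add(Mul(44, Pow(Rational(-86, 27), -1)), Rational(34, 9863)) = Add(Mul(44, Rational(-27, 86)), Rational(34, 9863)) = Add(Rational(-594, 43), Rational(34, 9863)) = Rational(-5857160, 424109)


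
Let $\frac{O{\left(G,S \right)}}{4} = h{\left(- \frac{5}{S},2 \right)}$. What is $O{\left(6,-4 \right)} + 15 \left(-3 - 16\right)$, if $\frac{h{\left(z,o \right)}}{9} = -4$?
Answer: $-429$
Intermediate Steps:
$h{\left(z,o \right)} = -36$ ($h{\left(z,o \right)} = 9 \left(-4\right) = -36$)
$O{\left(G,S \right)} = -144$ ($O{\left(G,S \right)} = 4 \left(-36\right) = -144$)
$O{\left(6,-4 \right)} + 15 \left(-3 - 16\right) = -144 + 15 \left(-3 - 16\right) = -144 + 15 \left(-19\right) = -144 - 285 = -429$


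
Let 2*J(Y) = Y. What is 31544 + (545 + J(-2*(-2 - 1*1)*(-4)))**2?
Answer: 315633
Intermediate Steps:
J(Y) = Y/2
31544 + (545 + J(-2*(-2 - 1*1)*(-4)))**2 = 31544 + (545 + (-2*(-2 - 1*1)*(-4))/2)**2 = 31544 + (545 + (-2*(-2 - 1)*(-4))/2)**2 = 31544 + (545 + (-2*(-3)*(-4))/2)**2 = 31544 + (545 + (6*(-4))/2)**2 = 31544 + (545 + (1/2)*(-24))**2 = 31544 + (545 - 12)**2 = 31544 + 533**2 = 31544 + 284089 = 315633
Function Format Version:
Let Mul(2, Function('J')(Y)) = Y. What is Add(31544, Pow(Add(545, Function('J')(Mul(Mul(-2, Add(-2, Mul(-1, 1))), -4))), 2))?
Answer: 315633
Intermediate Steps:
Function('J')(Y) = Mul(Rational(1, 2), Y)
Add(31544, Pow(Add(545, Function('J')(Mul(Mul(-2, Add(-2, Mul(-1, 1))), -4))), 2)) = Add(31544, Pow(Add(545, Mul(Rational(1, 2), Mul(Mul(-2, Add(-2, Mul(-1, 1))), -4))), 2)) = Add(31544, Pow(Add(545, Mul(Rational(1, 2), Mul(Mul(-2, Add(-2, -1)), -4))), 2)) = Add(31544, Pow(Add(545, Mul(Rational(1, 2), Mul(Mul(-2, -3), -4))), 2)) = Add(31544, Pow(Add(545, Mul(Rational(1, 2), Mul(6, -4))), 2)) = Add(31544, Pow(Add(545, Mul(Rational(1, 2), -24)), 2)) = Add(31544, Pow(Add(545, -12), 2)) = Add(31544, Pow(533, 2)) = Add(31544, 284089) = 315633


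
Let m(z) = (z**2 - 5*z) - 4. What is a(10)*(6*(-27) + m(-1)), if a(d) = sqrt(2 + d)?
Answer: -320*sqrt(3) ≈ -554.26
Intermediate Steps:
m(z) = -4 + z**2 - 5*z
a(10)*(6*(-27) + m(-1)) = sqrt(2 + 10)*(6*(-27) + (-4 + (-1)**2 - 5*(-1))) = sqrt(12)*(-162 + (-4 + 1 + 5)) = (2*sqrt(3))*(-162 + 2) = (2*sqrt(3))*(-160) = -320*sqrt(3)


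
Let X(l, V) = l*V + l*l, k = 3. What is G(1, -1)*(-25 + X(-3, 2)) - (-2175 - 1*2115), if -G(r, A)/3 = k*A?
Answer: 4092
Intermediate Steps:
X(l, V) = l² + V*l (X(l, V) = V*l + l² = l² + V*l)
G(r, A) = -9*A
G(1, -1)*(-25 + X(-3, 2)) - (-2175 - 1*2115) = (-9*(-1))*(-25 - 3*(2 - 3)) - (-2175 - 1*2115) = 9*(-25 - 3*(-1)) - (-2175 - 2115) = 9*(-25 + 3) - 1*(-4290) = 9*(-22) + 4290 = -198 + 4290 = 4092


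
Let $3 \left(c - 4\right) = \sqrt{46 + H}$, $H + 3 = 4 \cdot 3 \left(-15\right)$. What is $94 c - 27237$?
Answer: $-26861 + \frac{94 i \sqrt{137}}{3} \approx -26861.0 + 366.75 i$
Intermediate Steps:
$H = -183$ ($H = -3 + 4 \cdot 3 \left(-15\right) = -3 + 12 \left(-15\right) = -3 - 180 = -183$)
$c = 4 + \frac{i \sqrt{137}}{3}$ ($c = 4 + \frac{\sqrt{46 - 183}}{3} = 4 + \frac{\sqrt{-137}}{3} = 4 + \frac{i \sqrt{137}}{3} \approx 4.0 + 3.9016 i$)
$94 c - 27237 = 94 \left(4 + \frac{i \sqrt{137}}{3}\right) - 27237 = \left(376 + \frac{94 i \sqrt{137}}{3}\right) - 27237 = -26861 + \frac{94 i \sqrt{137}}{3}$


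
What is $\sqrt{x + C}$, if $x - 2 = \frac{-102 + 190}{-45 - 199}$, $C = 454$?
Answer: $\frac{\sqrt{1695434}}{61} \approx 21.346$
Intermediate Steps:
$x = \frac{100}{61}$ ($x = 2 + \frac{-102 + 190}{-45 - 199} = 2 + \frac{88}{-244} = 2 + 88 \left(- \frac{1}{244}\right) = 2 - \frac{22}{61} = \frac{100}{61} \approx 1.6393$)
$\sqrt{x + C} = \sqrt{\frac{100}{61} + 454} = \sqrt{\frac{27794}{61}} = \frac{\sqrt{1695434}}{61}$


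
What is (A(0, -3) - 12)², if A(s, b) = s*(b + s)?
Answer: 144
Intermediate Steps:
(A(0, -3) - 12)² = (0*(-3 + 0) - 12)² = (0*(-3) - 12)² = (0 - 12)² = (-12)² = 144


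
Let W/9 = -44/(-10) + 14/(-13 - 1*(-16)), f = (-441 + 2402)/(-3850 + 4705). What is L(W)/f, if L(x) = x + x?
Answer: 139536/1961 ≈ 71.156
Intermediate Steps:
f = 1961/855 ≈ 2.2936
W = 408/5 (W = 9*(-44/(-10) + 14/(-13 - 1*(-16))) = 9*(-44*(-⅒) + 14/(-13 + 16)) = 9*(22/5 + 14/3) = 9*(136/15) = 408/5 ≈ 81.600)
L(x) = 2*x
L(W)/f = (2*(408/5))/(1961/855) = (816/5)*(855/1961) = 139536/1961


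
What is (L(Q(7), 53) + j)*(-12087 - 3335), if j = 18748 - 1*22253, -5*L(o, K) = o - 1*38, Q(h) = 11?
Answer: 269854156/5 ≈ 5.3971e+7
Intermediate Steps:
L(o, K) = 38/5 - o/5 (L(o, K) = -(o - 1*38)/5 = -(o - 38)/5 = -(-38 + o)/5 = 38/5 - o/5)
j = -3505 (j = 18748 - 22253 = -3505)
(L(Q(7), 53) + j)*(-12087 - 3335) = ((38/5 - ⅕*11) - 3505)*(-12087 - 3335) = ((38/5 - 11/5) - 3505)*(-15422) = (27/5 - 3505)*(-15422) = -17498/5*(-15422) = 269854156/5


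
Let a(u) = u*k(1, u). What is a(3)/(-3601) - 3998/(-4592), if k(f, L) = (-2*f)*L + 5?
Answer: 7205287/8267896 ≈ 0.87148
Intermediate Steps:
k(f, L) = 5 - 2*L*f (k(f, L) = -2*L*f + 5 = 5 - 2*L*f)
a(u) = u*(5 - 2*u) (a(u) = u*(5 - 2*u*1) = u*(5 - 2*u))
a(3)/(-3601) - 3998/(-4592) = (3*(5 - 2*3))/(-3601) - 3998/(-4592) = (3*(5 - 6))*(-1/3601) - 3998*(-1/4592) = (3*(-1))*(-1/3601) + 1999/2296 = -3*(-1/3601) + 1999/2296 = 3/3601 + 1999/2296 = 7205287/8267896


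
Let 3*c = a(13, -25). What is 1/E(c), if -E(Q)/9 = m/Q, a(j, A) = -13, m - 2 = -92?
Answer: -13/2430 ≈ -0.0053498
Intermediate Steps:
m = -90 (m = 2 - 92 = -90)
c = -13/3 (c = (⅓)*(-13) = -13/3 ≈ -4.3333)
E(Q) = 810/Q (E(Q) = -(-810)/Q = 810/Q)
1/E(c) = 1/(810/(-13/3)) = 1/(810*(-3/13)) = 1/(-2430/13) = -13/2430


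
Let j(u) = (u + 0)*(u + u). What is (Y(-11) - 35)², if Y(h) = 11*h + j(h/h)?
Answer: 23716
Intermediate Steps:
j(u) = 2*u² (j(u) = u*(2*u) = 2*u²)
Y(h) = 2 + 11*h (Y(h) = 11*h + 2*(h/h)² = 11*h + 2*1² = 11*h + 2*1 = 11*h + 2 = 2 + 11*h)
(Y(-11) - 35)² = ((2 + 11*(-11)) - 35)² = ((2 - 121) - 35)² = (-119 - 35)² = (-154)² = 23716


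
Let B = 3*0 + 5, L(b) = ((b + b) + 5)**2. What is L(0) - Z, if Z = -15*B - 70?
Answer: 170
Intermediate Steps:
L(b) = (5 + 2*b)**2 (L(b) = (2*b + 5)**2 = (5 + 2*b)**2)
B = 5 (B = 0 + 5 = 5)
Z = -145 (Z = -15*5 - 70 = -75 - 70 = -145)
L(0) - Z = (5 + 2*0)**2 - 1*(-145) = (5 + 0)**2 + 145 = 5**2 + 145 = 25 + 145 = 170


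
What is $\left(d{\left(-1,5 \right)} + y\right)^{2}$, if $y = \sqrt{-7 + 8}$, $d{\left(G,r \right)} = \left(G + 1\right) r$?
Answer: $1$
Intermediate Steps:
$d{\left(G,r \right)} = r \left(1 + G\right)$ ($d{\left(G,r \right)} = \left(1 + G\right) r = r \left(1 + G\right)$)
$y = 1$ ($y = \sqrt{1} = 1$)
$\left(d{\left(-1,5 \right)} + y\right)^{2} = \left(5 \left(1 - 1\right) + 1\right)^{2} = \left(5 \cdot 0 + 1\right)^{2} = \left(0 + 1\right)^{2} = 1^{2} = 1$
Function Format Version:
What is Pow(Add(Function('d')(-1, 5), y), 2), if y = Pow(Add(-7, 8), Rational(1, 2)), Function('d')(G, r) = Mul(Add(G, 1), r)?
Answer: 1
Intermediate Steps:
Function('d')(G, r) = Mul(r, Add(1, G)) (Function('d')(G, r) = Mul(Add(1, G), r) = Mul(r, Add(1, G)))
y = 1 (y = Pow(1, Rational(1, 2)) = 1)
Pow(Add(Function('d')(-1, 5), y), 2) = Pow(Add(Mul(5, Add(1, -1)), 1), 2) = Pow(Add(Mul(5, 0), 1), 2) = Pow(Add(0, 1), 2) = Pow(1, 2) = 1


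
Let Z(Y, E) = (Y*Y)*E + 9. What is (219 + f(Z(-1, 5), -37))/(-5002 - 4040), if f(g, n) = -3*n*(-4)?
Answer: 75/3014 ≈ 0.024884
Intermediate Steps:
Z(Y, E) = 9 + E*Y**2 (Z(Y, E) = Y**2*E + 9 = E*Y**2 + 9 = 9 + E*Y**2)
f(g, n) = 12*n
(219 + f(Z(-1, 5), -37))/(-5002 - 4040) = (219 + 12*(-37))/(-5002 - 4040) = (219 - 444)/(-9042) = -225*(-1/9042) = 75/3014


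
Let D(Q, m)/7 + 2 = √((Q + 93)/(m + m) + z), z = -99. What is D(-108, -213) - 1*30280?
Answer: -30294 + 7*I*√1995526/142 ≈ -30294.0 + 69.637*I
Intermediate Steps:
D(Q, m) = -14 + 7*√(-99 + (93 + Q)/(2*m)) (D(Q, m) = -14 + 7*√((Q + 93)/(m + m) - 99) = -14 + 7*√((93 + Q)/((2*m)) - 99) = -14 + 7*√((93 + Q)*(1/(2*m)) - 99) = -14 + 7*√((93 + Q)/(2*m) - 99) = -14 + 7*√(-99 + (93 + Q)/(2*m)))
D(-108, -213) - 1*30280 = (-14 + 7*√2*√((93 - 108 - 198*(-213))/(-213))/2) - 1*30280 = (-14 + 7*√2*√(-(93 - 108 + 42174)/213)/2) - 30280 = (-14 + 7*√2*√(-1/213*42159)/2) - 30280 = (-14 + 7*√2*√(-14053/71)/2) - 30280 = (-14 + 7*√2*(I*√997763/71)/2) - 30280 = (-14 + 7*I*√1995526/142) - 30280 = -30294 + 7*I*√1995526/142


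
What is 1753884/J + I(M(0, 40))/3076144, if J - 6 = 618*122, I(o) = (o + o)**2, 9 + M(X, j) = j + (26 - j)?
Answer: 74934540389/3221491804 ≈ 23.261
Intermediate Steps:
M(X, j) = 17 (M(X, j) = -9 + (j + (26 - j)) = -9 + 26 = 17)
I(o) = 4*o**2 (I(o) = (2*o)**2 = 4*o**2)
J = 75402 (J = 6 + 618*122 = 6 + 75396 = 75402)
1753884/J + I(M(0, 40))/3076144 = 1753884/75402 + (4*17**2)/3076144 = 1753884*(1/75402) + (4*289)*(1/3076144) = 97438/4189 + 1156*(1/3076144) = 97438/4189 + 289/769036 = 74934540389/3221491804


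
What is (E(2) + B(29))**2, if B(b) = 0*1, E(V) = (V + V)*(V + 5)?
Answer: 784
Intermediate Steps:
E(V) = 2*V*(5 + V) (E(V) = (2*V)*(5 + V) = 2*V*(5 + V))
B(b) = 0
(E(2) + B(29))**2 = (2*2*(5 + 2) + 0)**2 = (2*2*7 + 0)**2 = (28 + 0)**2 = 28**2 = 784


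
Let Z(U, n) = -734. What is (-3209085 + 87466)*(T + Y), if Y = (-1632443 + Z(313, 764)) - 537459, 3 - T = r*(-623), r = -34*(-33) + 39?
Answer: 4518012827270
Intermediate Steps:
r = 1161 (r = 1122 + 39 = 1161)
T = 723306 (T = 3 - 1161*(-623) = 3 - 1*(-723303) = 3 + 723303 = 723306)
Y = -2170636 (Y = (-1632443 - 734) - 537459 = -1633177 - 537459 = -2170636)
(-3209085 + 87466)*(T + Y) = (-3209085 + 87466)*(723306 - 2170636) = -3121619*(-1447330) = 4518012827270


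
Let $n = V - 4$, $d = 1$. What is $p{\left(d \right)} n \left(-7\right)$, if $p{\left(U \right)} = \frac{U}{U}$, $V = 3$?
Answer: $7$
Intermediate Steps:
$p{\left(U \right)} = 1$
$n = -1$ ($n = 3 - 4 = -1$)
$p{\left(d \right)} n \left(-7\right) = 1 \left(\left(-1\right) \left(-7\right)\right) = 1 \cdot 7 = 7$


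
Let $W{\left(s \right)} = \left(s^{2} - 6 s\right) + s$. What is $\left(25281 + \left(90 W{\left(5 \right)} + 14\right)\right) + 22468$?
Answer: $47763$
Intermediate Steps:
$W{\left(s \right)} = s^{2} - 5 s$
$\left(25281 + \left(90 W{\left(5 \right)} + 14\right)\right) + 22468 = \left(25281 + \left(90 \cdot 5 \left(-5 + 5\right) + 14\right)\right) + 22468 = \left(25281 + \left(90 \cdot 5 \cdot 0 + 14\right)\right) + 22468 = \left(25281 + \left(90 \cdot 0 + 14\right)\right) + 22468 = \left(25281 + \left(0 + 14\right)\right) + 22468 = \left(25281 + 14\right) + 22468 = 25295 + 22468 = 47763$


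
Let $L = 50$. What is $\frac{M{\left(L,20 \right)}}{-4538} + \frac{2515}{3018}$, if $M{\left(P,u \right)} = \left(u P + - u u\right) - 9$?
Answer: $\frac{4786}{6807} \approx 0.7031$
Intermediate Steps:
$M{\left(P,u \right)} = -9 - u^{2} + P u$ ($M{\left(P,u \right)} = \left(P u - u^{2}\right) - 9 = \left(- u^{2} + P u\right) - 9 = -9 - u^{2} + P u$)
$\frac{M{\left(L,20 \right)}}{-4538} + \frac{2515}{3018} = \frac{-9 - 20^{2} + 50 \cdot 20}{-4538} + \frac{2515}{3018} = \left(-9 - 400 + 1000\right) \left(- \frac{1}{4538}\right) + 2515 \cdot \frac{1}{3018} = \left(-9 - 400 + 1000\right) \left(- \frac{1}{4538}\right) + \frac{5}{6} = 591 \left(- \frac{1}{4538}\right) + \frac{5}{6} = - \frac{591}{4538} + \frac{5}{6} = \frac{4786}{6807}$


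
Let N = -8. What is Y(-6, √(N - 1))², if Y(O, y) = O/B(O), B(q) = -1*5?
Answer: 36/25 ≈ 1.4400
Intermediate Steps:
B(q) = -5
Y(O, y) = -O/5 (Y(O, y) = O/(-5) = O*(-⅕) = -O/5)
Y(-6, √(N - 1))² = (-⅕*(-6))² = (6/5)² = 36/25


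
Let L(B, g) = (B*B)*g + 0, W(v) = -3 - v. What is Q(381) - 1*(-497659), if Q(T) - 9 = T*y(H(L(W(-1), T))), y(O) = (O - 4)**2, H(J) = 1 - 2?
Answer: 507193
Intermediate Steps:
L(B, g) = g*B**2 (L(B, g) = B**2*g + 0 = g*B**2 + 0 = g*B**2)
H(J) = -1
y(O) = (-4 + O)**2
Q(T) = 9 + 25*T (Q(T) = 9 + T*(-4 - 1)**2 = 9 + T*(-5)**2 = 9 + T*25 = 9 + 25*T)
Q(381) - 1*(-497659) = (9 + 25*381) - 1*(-497659) = (9 + 9525) + 497659 = 9534 + 497659 = 507193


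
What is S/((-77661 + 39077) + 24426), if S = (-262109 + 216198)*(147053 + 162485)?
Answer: 7105599559/7079 ≈ 1.0038e+6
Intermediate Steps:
S = -14211199118 (S = -45911*309538 = -14211199118)
S/((-77661 + 39077) + 24426) = -14211199118/((-77661 + 39077) + 24426) = -14211199118/(-38584 + 24426) = -14211199118/(-14158) = -14211199118*(-1/14158) = 7105599559/7079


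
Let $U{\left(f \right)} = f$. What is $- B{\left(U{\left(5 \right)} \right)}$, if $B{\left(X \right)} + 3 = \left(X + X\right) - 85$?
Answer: $78$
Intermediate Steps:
$B{\left(X \right)} = -88 + 2 X$ ($B{\left(X \right)} = -3 + \left(\left(X + X\right) - 85\right) = -3 + \left(2 X - 85\right) = -3 + \left(-85 + 2 X\right) = -88 + 2 X$)
$- B{\left(U{\left(5 \right)} \right)} = - (-88 + 2 \cdot 5) = - (-88 + 10) = \left(-1\right) \left(-78\right) = 78$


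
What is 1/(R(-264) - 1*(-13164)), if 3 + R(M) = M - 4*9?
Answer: 1/12861 ≈ 7.7754e-5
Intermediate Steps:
R(M) = -39 + M (R(M) = -3 + (M - 4*9) = -3 + (M - 36) = -3 + (-36 + M) = -39 + M)
1/(R(-264) - 1*(-13164)) = 1/((-39 - 264) - 1*(-13164)) = 1/(-303 + 13164) = 1/12861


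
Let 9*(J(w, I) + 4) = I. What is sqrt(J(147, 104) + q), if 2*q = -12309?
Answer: I*sqrt(221290)/6 ≈ 78.402*I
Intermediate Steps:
q = -12309/2 (q = (1/2)*(-12309) = -12309/2 ≈ -6154.5)
J(w, I) = -4 + I/9
sqrt(J(147, 104) + q) = sqrt((-4 + (1/9)*104) - 12309/2) = sqrt((-4 + 104/9) - 12309/2) = sqrt(68/9 - 12309/2) = sqrt(-110645/18) = I*sqrt(221290)/6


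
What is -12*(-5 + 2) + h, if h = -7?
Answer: 29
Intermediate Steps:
-12*(-5 + 2) + h = -12*(-5 + 2) - 7 = -12*(-3) - 7 = -3*(-12) - 7 = 36 - 7 = 29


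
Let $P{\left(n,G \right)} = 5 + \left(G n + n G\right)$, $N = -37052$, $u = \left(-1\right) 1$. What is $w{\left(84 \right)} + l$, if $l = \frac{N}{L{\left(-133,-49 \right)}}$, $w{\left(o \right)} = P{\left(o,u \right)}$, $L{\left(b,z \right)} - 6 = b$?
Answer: $\frac{16351}{127} \approx 128.75$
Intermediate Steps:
$L{\left(b,z \right)} = 6 + b$
$u = -1$
$P{\left(n,G \right)} = 5 + 2 G n$ ($P{\left(n,G \right)} = 5 + \left(G n + G n\right) = 5 + 2 G n$)
$w{\left(o \right)} = 5 - 2 o$ ($w{\left(o \right)} = 5 + 2 \left(-1\right) o = 5 - 2 o$)
$l = \frac{37052}{127}$ ($l = - \frac{37052}{6 - 133} = - \frac{37052}{-127} = \left(-37052\right) \left(- \frac{1}{127}\right) = \frac{37052}{127} \approx 291.75$)
$w{\left(84 \right)} + l = \left(5 - 168\right) + \frac{37052}{127} = -163 + \frac{37052}{127} = \frac{16351}{127}$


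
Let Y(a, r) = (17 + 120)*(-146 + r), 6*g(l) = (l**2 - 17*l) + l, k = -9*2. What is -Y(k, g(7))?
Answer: 42881/2 ≈ 21441.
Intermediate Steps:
k = -18
g(l) = -8*l/3 + l**2/6 (g(l) = ((l**2 - 17*l) + l)/6 = (l**2 - 16*l)/6 = -8*l/3 + l**2/6)
Y(a, r) = -20002 + 137*r (Y(a, r) = 137*(-146 + r) = -20002 + 137*r)
-Y(k, g(7)) = -(-20002 + 137*((1/6)*7*(-16 + 7))) = -(-20002 + 137*((1/6)*7*(-9))) = -(-20002 + 137*(-21/2)) = -(-20002 - 2877/2) = -1*(-42881/2) = 42881/2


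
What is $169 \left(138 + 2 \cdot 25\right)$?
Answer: $31772$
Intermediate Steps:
$169 \left(138 + 2 \cdot 25\right) = 169 \left(138 + 50\right) = 169 \cdot 188 = 31772$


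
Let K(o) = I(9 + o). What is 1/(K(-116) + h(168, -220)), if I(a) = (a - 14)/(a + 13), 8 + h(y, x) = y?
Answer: 94/15161 ≈ 0.0062001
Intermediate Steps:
h(y, x) = -8 + y
I(a) = (-14 + a)/(13 + a)
K(o) = (-5 + o)/(22 + o) (K(o) = (-14 + (9 + o))/(13 + (9 + o)) = (-5 + o)/(22 + o))
1/(K(-116) + h(168, -220)) = 1/((-5 - 116)/(22 - 116) + (-8 + 168)) = 1/(-121/(-94) + 160) = 1/(-1/94*(-121) + 160) = 1/(121/94 + 160) = 1/(15161/94) = 94/15161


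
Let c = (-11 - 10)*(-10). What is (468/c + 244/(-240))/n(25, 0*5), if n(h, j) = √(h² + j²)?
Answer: 509/10500 ≈ 0.048476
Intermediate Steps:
c = 210 (c = -21*(-10) = 210)
(468/c + 244/(-240))/n(25, 0*5) = (468/210 + 244/(-240))/(√(25² + (0*5)²)) = (468*(1/210) + 244*(-1/240))/(√(625 + 0²)) = (78/35 - 61/60)/(√(625 + 0)) = 509/(420*(√625)) = (509/420)/25 = (509/420)*(1/25) = 509/10500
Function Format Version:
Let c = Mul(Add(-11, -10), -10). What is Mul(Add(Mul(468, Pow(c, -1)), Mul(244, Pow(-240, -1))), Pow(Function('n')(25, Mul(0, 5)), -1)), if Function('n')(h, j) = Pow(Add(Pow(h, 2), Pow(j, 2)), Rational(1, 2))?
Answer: Rational(509, 10500) ≈ 0.048476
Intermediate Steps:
c = 210 (c = Mul(-21, -10) = 210)
Mul(Add(Mul(468, Pow(c, -1)), Mul(244, Pow(-240, -1))), Pow(Function('n')(25, Mul(0, 5)), -1)) = Mul(Add(Mul(468, Pow(210, -1)), Mul(244, Pow(-240, -1))), Pow(Pow(Add(Pow(25, 2), Pow(Mul(0, 5), 2)), Rational(1, 2)), -1)) = Mul(Add(Mul(468, Rational(1, 210)), Mul(244, Rational(-1, 240))), Pow(Pow(Add(625, Pow(0, 2)), Rational(1, 2)), -1)) = Mul(Add(Rational(78, 35), Rational(-61, 60)), Pow(Pow(Add(625, 0), Rational(1, 2)), -1)) = Mul(Rational(509, 420), Pow(Pow(625, Rational(1, 2)), -1)) = Mul(Rational(509, 420), Pow(25, -1)) = Mul(Rational(509, 420), Rational(1, 25)) = Rational(509, 10500)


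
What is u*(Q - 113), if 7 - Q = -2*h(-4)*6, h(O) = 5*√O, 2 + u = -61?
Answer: 6678 - 7560*I ≈ 6678.0 - 7560.0*I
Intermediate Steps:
u = -63 (u = -2 - 61 = -63)
Q = 7 + 120*I (Q = 7 - (-10*√(-4))*6 = 7 - (-10*2*I)*6 = 7 - (-20*I)*6 = 7 - (-120)*I = 7 + 120*I ≈ 7.0 + 120.0*I)
u*(Q - 113) = -63*((7 + 120*I) - 113) = -63*(-106 + 120*I) = 6678 - 7560*I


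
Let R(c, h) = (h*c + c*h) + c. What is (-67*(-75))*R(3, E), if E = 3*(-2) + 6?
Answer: 15075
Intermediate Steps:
E = 0 (E = -6 + 6 = 0)
R(c, h) = c + 2*c*h (R(c, h) = (c*h + c*h) + c = 2*c*h + c = c + 2*c*h)
(-67*(-75))*R(3, E) = (-67*(-75))*(3*(1 + 2*0)) = 5025*(3*(1 + 0)) = 5025*(3*1) = 5025*3 = 15075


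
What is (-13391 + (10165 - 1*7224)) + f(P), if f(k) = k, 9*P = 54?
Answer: -10444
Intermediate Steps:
P = 6 (P = (⅑)*54 = 6)
(-13391 + (10165 - 1*7224)) + f(P) = (-13391 + (10165 - 1*7224)) + 6 = (-13391 + (10165 - 7224)) + 6 = (-13391 + 2941) + 6 = -10450 + 6 = -10444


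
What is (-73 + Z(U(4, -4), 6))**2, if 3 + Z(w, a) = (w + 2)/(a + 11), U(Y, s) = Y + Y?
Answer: 1643524/289 ≈ 5686.9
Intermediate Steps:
U(Y, s) = 2*Y
Z(w, a) = -3 + (2 + w)/(11 + a) (Z(w, a) = -3 + (w + 2)/(a + 11) = -3 + (2 + w)/(11 + a))
(-73 + Z(U(4, -4), 6))**2 = (-73 + (-31 + 2*4 - 3*6)/(11 + 6))**2 = (-73 + (-31 + 8 - 18)/17)**2 = (-73 + (1/17)*(-41))**2 = (-73 - 41/17)**2 = (-1282/17)**2 = 1643524/289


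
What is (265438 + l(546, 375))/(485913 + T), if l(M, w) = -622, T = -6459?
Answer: 44136/79909 ≈ 0.55233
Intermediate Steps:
(265438 + l(546, 375))/(485913 + T) = (265438 - 622)/(485913 - 6459) = 264816/479454 = 264816*(1/479454) = 44136/79909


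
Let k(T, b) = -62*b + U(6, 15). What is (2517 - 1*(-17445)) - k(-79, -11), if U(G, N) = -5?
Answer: 19285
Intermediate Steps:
k(T, b) = -5 - 62*b (k(T, b) = -62*b - 5 = -5 - 62*b)
(2517 - 1*(-17445)) - k(-79, -11) = (2517 - 1*(-17445)) - (-5 - 62*(-11)) = (2517 + 17445) - (-5 + 682) = 19962 - 1*677 = 19962 - 677 = 19285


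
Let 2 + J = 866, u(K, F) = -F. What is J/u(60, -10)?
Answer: 432/5 ≈ 86.400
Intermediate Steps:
J = 864 (J = -2 + 866 = 864)
J/u(60, -10) = 864/((-1*(-10))) = 864/10 = 864*(1/10) = 432/5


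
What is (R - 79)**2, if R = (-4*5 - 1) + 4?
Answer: 9216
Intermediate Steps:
R = -17 (R = (-20 - 1) + 4 = -21 + 4 = -17)
(R - 79)**2 = (-17 - 79)**2 = (-96)**2 = 9216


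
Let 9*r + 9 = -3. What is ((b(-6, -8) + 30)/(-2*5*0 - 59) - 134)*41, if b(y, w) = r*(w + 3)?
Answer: -976948/177 ≈ -5519.5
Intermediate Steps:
r = -4/3 (r = -1 + (⅑)*(-3) = -1 - ⅓ = -4/3 ≈ -1.3333)
b(y, w) = -4 - 4*w/3 (b(y, w) = -4*(w + 3)/3 = -4*(3 + w)/3 = -4 - 4*w/3)
((b(-6, -8) + 30)/(-2*5*0 - 59) - 134)*41 = (((-4 - 4/3*(-8)) + 30)/(-2*5*0 - 59) - 134)*41 = (((-4 + 32/3) + 30)/(-10*0 - 59) - 134)*41 = ((20/3 + 30)/(0 - 59) - 134)*41 = ((110/3)/(-59) - 134)*41 = ((110/3)*(-1/59) - 134)*41 = (-110/177 - 134)*41 = -23828/177*41 = -976948/177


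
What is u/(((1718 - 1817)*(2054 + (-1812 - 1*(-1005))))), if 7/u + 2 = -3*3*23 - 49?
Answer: 7/31850874 ≈ 2.1977e-7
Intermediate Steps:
u = -7/258 (u = 7/(-2 + (-3*3*23 - 49)) = 7/(-2 + (-9*23 - 49)) = 7/(-2 + (-207 - 49)) = 7/(-2 - 256) = 7/(-258) = 7*(-1/258) = -7/258 ≈ -0.027132)
u/(((1718 - 1817)*(2054 + (-1812 - 1*(-1005))))) = -7*1/((1718 - 1817)*(2054 + (-1812 - 1*(-1005))))/258 = -7*(-1/(99*(2054 + (-1812 + 1005))))/258 = -7*(-1/(99*(2054 - 807)))/258 = -7/(258*((-99*1247))) = -7/258/(-123453) = -7/258*(-1/123453) = 7/31850874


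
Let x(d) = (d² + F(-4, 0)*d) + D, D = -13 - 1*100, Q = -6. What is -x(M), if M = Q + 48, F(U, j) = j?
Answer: -1651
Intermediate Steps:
D = -113 (D = -13 - 100 = -113)
M = 42 (M = -6 + 48 = 42)
x(d) = -113 + d² (x(d) = (d² + 0*d) - 113 = (d² + 0) - 113 = d² - 113 = -113 + d²)
-x(M) = -(-113 + 42²) = -(-113 + 1764) = -1*1651 = -1651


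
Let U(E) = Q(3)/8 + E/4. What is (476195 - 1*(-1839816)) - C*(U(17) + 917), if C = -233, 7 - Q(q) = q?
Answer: 10123115/4 ≈ 2.5308e+6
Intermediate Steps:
Q(q) = 7 - q
U(E) = ½ + E/4 (U(E) = (7 - 1*3)/8 + E/4 = (7 - 3)*(⅛) + E*(¼) = 4*(⅛) + E/4 = ½ + E/4)
(476195 - 1*(-1839816)) - C*(U(17) + 917) = (476195 - 1*(-1839816)) - (-233)*((½ + (¼)*17) + 917) = (476195 + 1839816) - (-233)*((½ + 17/4) + 917) = 2316011 - (-233)*(19/4 + 917) = 2316011 - (-233)*3687/4 = 2316011 - 1*(-859071/4) = 2316011 + 859071/4 = 10123115/4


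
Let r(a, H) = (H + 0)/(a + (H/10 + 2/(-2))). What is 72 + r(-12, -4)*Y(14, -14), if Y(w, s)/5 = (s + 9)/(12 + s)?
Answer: 5074/67 ≈ 75.731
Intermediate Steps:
Y(w, s) = 5*(9 + s)/(12 + s) (Y(w, s) = 5*((s + 9)/(12 + s)) = 5*((9 + s)/(12 + s)) = 5*(9 + s)/(12 + s))
r(a, H) = H/(-1 + a + H/10) (r(a, H) = H/(a + (H*(⅒) + 2*(-½))) = H/(a + (H/10 - 1)) = H/(a + (-1 + H/10)) = H/(-1 + a + H/10))
72 + r(-12, -4)*Y(14, -14) = 72 + (10*(-4)/(-10 - 4 + 10*(-12)))*(5*(9 - 14)/(12 - 14)) = 72 + (10*(-4)/(-10 - 4 - 120))*(5*(-5)/(-2)) = 72 + (10*(-4)/(-134))*(5*(-½)*(-5)) = 72 + (10*(-4)*(-1/134))*(25/2) = 72 + (20/67)*(25/2) = 72 + 250/67 = 5074/67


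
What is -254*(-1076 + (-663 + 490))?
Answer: 317246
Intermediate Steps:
-254*(-1076 + (-663 + 490)) = -254*(-1076 - 173) = -254*(-1249) = 317246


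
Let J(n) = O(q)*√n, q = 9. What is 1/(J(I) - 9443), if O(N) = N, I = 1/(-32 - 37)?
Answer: -217189/2050915754 - 3*I*√69/2050915754 ≈ -0.0001059 - 1.2151e-8*I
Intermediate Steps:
I = -1/69 (I = 1/(-69) = -1/69 ≈ -0.014493)
J(n) = 9*√n
1/(J(I) - 9443) = 1/(9*√(-1/69) - 9443) = 1/(9*(I*√69/69) - 9443) = 1/(3*I*√69/23 - 9443) = 1/(-9443 + 3*I*√69/23)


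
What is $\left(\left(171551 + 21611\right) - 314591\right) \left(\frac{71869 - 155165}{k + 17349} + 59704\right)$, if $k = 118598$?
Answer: $- \frac{140796862912024}{19421} \approx -7.2497 \cdot 10^{9}$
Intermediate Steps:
$\left(\left(171551 + 21611\right) - 314591\right) \left(\frac{71869 - 155165}{k + 17349} + 59704\right) = \left(\left(171551 + 21611\right) - 314591\right) \left(\frac{71869 - 155165}{118598 + 17349} + 59704\right) = \left(193162 - 314591\right) \left(- \frac{83296}{135947} + 59704\right) = - 121429 \left(\left(-83296\right) \frac{1}{135947} + 59704\right) = - 121429 \left(- \frac{83296}{135947} + 59704\right) = \left(-121429\right) \frac{8116496392}{135947} = - \frac{140796862912024}{19421}$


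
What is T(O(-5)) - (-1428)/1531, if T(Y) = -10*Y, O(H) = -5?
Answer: 77978/1531 ≈ 50.933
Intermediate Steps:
T(O(-5)) - (-1428)/1531 = -10*(-5) - (-1428)/1531 = 50 - (-1428)/1531 = 50 - 1*(-1428/1531) = 50 + 1428/1531 = 77978/1531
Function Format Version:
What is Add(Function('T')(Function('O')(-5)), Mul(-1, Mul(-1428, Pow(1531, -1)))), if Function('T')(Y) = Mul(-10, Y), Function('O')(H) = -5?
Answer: Rational(77978, 1531) ≈ 50.933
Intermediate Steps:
Add(Function('T')(Function('O')(-5)), Mul(-1, Mul(-1428, Pow(1531, -1)))) = Add(Mul(-10, -5), Mul(-1, Mul(-1428, Pow(1531, -1)))) = Add(50, Mul(-1, Mul(-1428, Rational(1, 1531)))) = Add(50, Mul(-1, Rational(-1428, 1531))) = Add(50, Rational(1428, 1531)) = Rational(77978, 1531)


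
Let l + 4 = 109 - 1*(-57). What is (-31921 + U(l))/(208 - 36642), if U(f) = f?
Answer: 31759/36434 ≈ 0.87169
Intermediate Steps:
l = 162 (l = -4 + (109 - 1*(-57)) = -4 + (109 + 57) = -4 + 166 = 162)
(-31921 + U(l))/(208 - 36642) = (-31921 + 162)/(208 - 36642) = -31759/(-36434) = -31759*(-1/36434) = 31759/36434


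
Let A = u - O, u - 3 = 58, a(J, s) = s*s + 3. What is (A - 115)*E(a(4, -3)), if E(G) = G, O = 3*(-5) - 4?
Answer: -420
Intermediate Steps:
a(J, s) = 3 + s² (a(J, s) = s² + 3 = 3 + s²)
O = -19 (O = -15 - 4 = -19)
u = 61 (u = 3 + 58 = 61)
A = 80 (A = 61 - 1*(-19) = 61 + 19 = 80)
(A - 115)*E(a(4, -3)) = (80 - 115)*(3 + (-3)²) = -35*(3 + 9) = -35*12 = -420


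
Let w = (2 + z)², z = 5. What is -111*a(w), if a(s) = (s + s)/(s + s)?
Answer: -111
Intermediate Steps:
w = 49 (w = (2 + 5)² = 7² = 49)
a(s) = 1 (a(s) = (2*s)/((2*s)) = (2*s)*(1/(2*s)) = 1)
-111*a(w) = -111*1 = -111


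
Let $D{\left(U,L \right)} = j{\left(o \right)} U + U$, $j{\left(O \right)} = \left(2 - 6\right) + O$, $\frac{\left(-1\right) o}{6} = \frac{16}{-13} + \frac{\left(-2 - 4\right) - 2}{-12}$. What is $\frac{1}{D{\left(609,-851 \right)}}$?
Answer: $\frac{13}{3045} \approx 0.0042693$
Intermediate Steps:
$o = \frac{44}{13}$ ($o = - 6 \left(\frac{16}{-13} + \frac{\left(-2 - 4\right) - 2}{-12}\right) = - 6 \left(16 \left(- \frac{1}{13}\right) + \left(-6 - 2\right) \left(- \frac{1}{12}\right)\right) = - 6 \left(- \frac{16}{13} - - \frac{2}{3}\right) = - 6 \left(- \frac{16}{13} + \frac{2}{3}\right) = \left(-6\right) \left(- \frac{22}{39}\right) = \frac{44}{13} \approx 3.3846$)
$j{\left(O \right)} = -4 + O$
$D{\left(U,L \right)} = \frac{5 U}{13}$ ($D{\left(U,L \right)} = \left(-4 + \frac{44}{13}\right) U + U = - \frac{8 U}{13} + U = \frac{5 U}{13}$)
$\frac{1}{D{\left(609,-851 \right)}} = \frac{1}{\frac{5}{13} \cdot 609} = \frac{1}{\frac{3045}{13}} = \frac{13}{3045}$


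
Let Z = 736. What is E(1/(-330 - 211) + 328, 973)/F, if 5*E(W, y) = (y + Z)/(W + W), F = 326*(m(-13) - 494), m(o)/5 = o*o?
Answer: 924569/203045504220 ≈ 4.5535e-6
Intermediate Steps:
m(o) = 5*o² (m(o) = 5*(o*o) = 5*o²)
F = 114426 (F = 326*(5*(-13)² - 494) = 326*(5*169 - 494) = 326*(845 - 494) = 326*351 = 114426)
E(W, y) = (736 + y)/(10*W) (E(W, y) = ((y + 736)/(W + W))/5 = ((736 + y)/((2*W)))/5 = ((736 + y)*(1/(2*W)))/5 = ((736 + y)/(2*W))/5 = (736 + y)/(10*W))
E(1/(-330 - 211) + 328, 973)/F = ((736 + 973)/(10*(1/(-330 - 211) + 328)))/114426 = ((⅒)*1709/(1/(-541) + 328))*(1/114426) = ((⅒)*1709/(-1/541 + 328))*(1/114426) = ((⅒)*1709/(177447/541))*(1/114426) = ((⅒)*(541/177447)*1709)*(1/114426) = (924569/1774470)*(1/114426) = 924569/203045504220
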